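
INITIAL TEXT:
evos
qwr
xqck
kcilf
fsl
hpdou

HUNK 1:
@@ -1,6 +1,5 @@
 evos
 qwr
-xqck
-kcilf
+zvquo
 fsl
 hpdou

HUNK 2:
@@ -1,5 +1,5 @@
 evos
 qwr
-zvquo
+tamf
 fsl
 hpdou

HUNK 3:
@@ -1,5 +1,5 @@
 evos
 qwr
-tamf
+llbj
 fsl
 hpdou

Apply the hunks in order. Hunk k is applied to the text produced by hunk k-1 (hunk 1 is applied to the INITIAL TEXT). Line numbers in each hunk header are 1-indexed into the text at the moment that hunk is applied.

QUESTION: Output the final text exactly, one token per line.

Hunk 1: at line 1 remove [xqck,kcilf] add [zvquo] -> 5 lines: evos qwr zvquo fsl hpdou
Hunk 2: at line 1 remove [zvquo] add [tamf] -> 5 lines: evos qwr tamf fsl hpdou
Hunk 3: at line 1 remove [tamf] add [llbj] -> 5 lines: evos qwr llbj fsl hpdou

Answer: evos
qwr
llbj
fsl
hpdou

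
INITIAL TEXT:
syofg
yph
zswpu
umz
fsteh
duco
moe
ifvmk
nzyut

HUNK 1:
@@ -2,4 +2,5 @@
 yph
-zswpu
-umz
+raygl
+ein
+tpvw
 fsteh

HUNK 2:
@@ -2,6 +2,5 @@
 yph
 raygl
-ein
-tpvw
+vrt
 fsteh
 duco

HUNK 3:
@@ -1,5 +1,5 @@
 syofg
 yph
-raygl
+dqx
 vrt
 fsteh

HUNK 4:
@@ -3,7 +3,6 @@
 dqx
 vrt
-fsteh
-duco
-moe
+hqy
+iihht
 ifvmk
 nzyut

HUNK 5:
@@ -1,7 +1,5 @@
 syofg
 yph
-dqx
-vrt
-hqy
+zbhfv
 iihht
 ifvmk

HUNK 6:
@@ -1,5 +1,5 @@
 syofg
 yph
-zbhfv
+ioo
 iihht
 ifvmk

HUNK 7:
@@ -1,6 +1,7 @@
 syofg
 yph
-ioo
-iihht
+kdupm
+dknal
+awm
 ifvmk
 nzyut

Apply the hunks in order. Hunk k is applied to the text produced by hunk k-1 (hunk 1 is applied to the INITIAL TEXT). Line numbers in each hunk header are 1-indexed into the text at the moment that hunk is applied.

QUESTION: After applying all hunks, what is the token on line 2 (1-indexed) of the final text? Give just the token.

Hunk 1: at line 2 remove [zswpu,umz] add [raygl,ein,tpvw] -> 10 lines: syofg yph raygl ein tpvw fsteh duco moe ifvmk nzyut
Hunk 2: at line 2 remove [ein,tpvw] add [vrt] -> 9 lines: syofg yph raygl vrt fsteh duco moe ifvmk nzyut
Hunk 3: at line 1 remove [raygl] add [dqx] -> 9 lines: syofg yph dqx vrt fsteh duco moe ifvmk nzyut
Hunk 4: at line 3 remove [fsteh,duco,moe] add [hqy,iihht] -> 8 lines: syofg yph dqx vrt hqy iihht ifvmk nzyut
Hunk 5: at line 1 remove [dqx,vrt,hqy] add [zbhfv] -> 6 lines: syofg yph zbhfv iihht ifvmk nzyut
Hunk 6: at line 1 remove [zbhfv] add [ioo] -> 6 lines: syofg yph ioo iihht ifvmk nzyut
Hunk 7: at line 1 remove [ioo,iihht] add [kdupm,dknal,awm] -> 7 lines: syofg yph kdupm dknal awm ifvmk nzyut
Final line 2: yph

Answer: yph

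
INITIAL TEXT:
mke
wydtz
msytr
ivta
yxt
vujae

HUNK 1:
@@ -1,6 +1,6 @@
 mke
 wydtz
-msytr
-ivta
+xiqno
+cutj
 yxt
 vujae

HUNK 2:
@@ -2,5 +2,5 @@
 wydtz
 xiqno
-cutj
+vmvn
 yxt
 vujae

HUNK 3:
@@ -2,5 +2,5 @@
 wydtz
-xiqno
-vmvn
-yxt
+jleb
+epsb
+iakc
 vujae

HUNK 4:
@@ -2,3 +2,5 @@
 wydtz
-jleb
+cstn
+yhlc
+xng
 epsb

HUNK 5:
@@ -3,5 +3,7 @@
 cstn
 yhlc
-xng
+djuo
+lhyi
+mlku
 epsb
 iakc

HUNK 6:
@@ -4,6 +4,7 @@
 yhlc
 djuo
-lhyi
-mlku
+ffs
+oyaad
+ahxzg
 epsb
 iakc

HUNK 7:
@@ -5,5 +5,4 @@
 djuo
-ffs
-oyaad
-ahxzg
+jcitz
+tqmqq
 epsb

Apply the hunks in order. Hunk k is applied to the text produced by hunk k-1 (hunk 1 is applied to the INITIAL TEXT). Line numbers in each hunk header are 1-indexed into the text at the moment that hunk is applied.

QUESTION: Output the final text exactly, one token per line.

Answer: mke
wydtz
cstn
yhlc
djuo
jcitz
tqmqq
epsb
iakc
vujae

Derivation:
Hunk 1: at line 1 remove [msytr,ivta] add [xiqno,cutj] -> 6 lines: mke wydtz xiqno cutj yxt vujae
Hunk 2: at line 2 remove [cutj] add [vmvn] -> 6 lines: mke wydtz xiqno vmvn yxt vujae
Hunk 3: at line 2 remove [xiqno,vmvn,yxt] add [jleb,epsb,iakc] -> 6 lines: mke wydtz jleb epsb iakc vujae
Hunk 4: at line 2 remove [jleb] add [cstn,yhlc,xng] -> 8 lines: mke wydtz cstn yhlc xng epsb iakc vujae
Hunk 5: at line 3 remove [xng] add [djuo,lhyi,mlku] -> 10 lines: mke wydtz cstn yhlc djuo lhyi mlku epsb iakc vujae
Hunk 6: at line 4 remove [lhyi,mlku] add [ffs,oyaad,ahxzg] -> 11 lines: mke wydtz cstn yhlc djuo ffs oyaad ahxzg epsb iakc vujae
Hunk 7: at line 5 remove [ffs,oyaad,ahxzg] add [jcitz,tqmqq] -> 10 lines: mke wydtz cstn yhlc djuo jcitz tqmqq epsb iakc vujae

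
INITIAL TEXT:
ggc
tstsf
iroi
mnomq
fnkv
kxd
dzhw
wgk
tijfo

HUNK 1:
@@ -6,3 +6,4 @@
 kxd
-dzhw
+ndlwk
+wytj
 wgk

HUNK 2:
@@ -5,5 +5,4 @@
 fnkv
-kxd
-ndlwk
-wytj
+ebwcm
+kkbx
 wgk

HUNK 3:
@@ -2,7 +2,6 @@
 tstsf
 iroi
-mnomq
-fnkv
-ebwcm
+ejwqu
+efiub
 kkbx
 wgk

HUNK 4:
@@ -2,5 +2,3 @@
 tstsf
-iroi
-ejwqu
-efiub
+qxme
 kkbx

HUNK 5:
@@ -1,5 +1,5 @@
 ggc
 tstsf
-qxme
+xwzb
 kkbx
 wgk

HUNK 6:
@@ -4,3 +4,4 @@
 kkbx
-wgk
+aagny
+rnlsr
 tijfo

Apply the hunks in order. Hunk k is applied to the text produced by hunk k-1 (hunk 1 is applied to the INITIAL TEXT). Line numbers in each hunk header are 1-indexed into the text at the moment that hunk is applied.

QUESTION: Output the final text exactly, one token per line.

Hunk 1: at line 6 remove [dzhw] add [ndlwk,wytj] -> 10 lines: ggc tstsf iroi mnomq fnkv kxd ndlwk wytj wgk tijfo
Hunk 2: at line 5 remove [kxd,ndlwk,wytj] add [ebwcm,kkbx] -> 9 lines: ggc tstsf iroi mnomq fnkv ebwcm kkbx wgk tijfo
Hunk 3: at line 2 remove [mnomq,fnkv,ebwcm] add [ejwqu,efiub] -> 8 lines: ggc tstsf iroi ejwqu efiub kkbx wgk tijfo
Hunk 4: at line 2 remove [iroi,ejwqu,efiub] add [qxme] -> 6 lines: ggc tstsf qxme kkbx wgk tijfo
Hunk 5: at line 1 remove [qxme] add [xwzb] -> 6 lines: ggc tstsf xwzb kkbx wgk tijfo
Hunk 6: at line 4 remove [wgk] add [aagny,rnlsr] -> 7 lines: ggc tstsf xwzb kkbx aagny rnlsr tijfo

Answer: ggc
tstsf
xwzb
kkbx
aagny
rnlsr
tijfo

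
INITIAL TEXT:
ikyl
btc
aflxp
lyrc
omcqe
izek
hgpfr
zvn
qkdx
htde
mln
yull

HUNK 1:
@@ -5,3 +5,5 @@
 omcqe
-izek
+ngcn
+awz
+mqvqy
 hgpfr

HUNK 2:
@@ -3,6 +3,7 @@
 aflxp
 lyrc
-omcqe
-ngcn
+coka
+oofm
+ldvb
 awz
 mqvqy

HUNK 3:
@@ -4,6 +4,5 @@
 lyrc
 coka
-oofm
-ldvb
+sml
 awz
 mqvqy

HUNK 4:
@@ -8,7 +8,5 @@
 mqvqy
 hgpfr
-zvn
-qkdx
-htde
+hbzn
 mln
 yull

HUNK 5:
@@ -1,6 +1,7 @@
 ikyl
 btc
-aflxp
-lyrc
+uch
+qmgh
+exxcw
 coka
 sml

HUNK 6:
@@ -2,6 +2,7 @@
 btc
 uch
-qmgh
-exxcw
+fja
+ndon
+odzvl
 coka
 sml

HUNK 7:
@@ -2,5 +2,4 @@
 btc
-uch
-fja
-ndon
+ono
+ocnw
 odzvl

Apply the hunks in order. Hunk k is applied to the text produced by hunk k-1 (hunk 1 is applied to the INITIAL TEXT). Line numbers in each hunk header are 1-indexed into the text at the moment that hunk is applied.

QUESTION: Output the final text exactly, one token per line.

Answer: ikyl
btc
ono
ocnw
odzvl
coka
sml
awz
mqvqy
hgpfr
hbzn
mln
yull

Derivation:
Hunk 1: at line 5 remove [izek] add [ngcn,awz,mqvqy] -> 14 lines: ikyl btc aflxp lyrc omcqe ngcn awz mqvqy hgpfr zvn qkdx htde mln yull
Hunk 2: at line 3 remove [omcqe,ngcn] add [coka,oofm,ldvb] -> 15 lines: ikyl btc aflxp lyrc coka oofm ldvb awz mqvqy hgpfr zvn qkdx htde mln yull
Hunk 3: at line 4 remove [oofm,ldvb] add [sml] -> 14 lines: ikyl btc aflxp lyrc coka sml awz mqvqy hgpfr zvn qkdx htde mln yull
Hunk 4: at line 8 remove [zvn,qkdx,htde] add [hbzn] -> 12 lines: ikyl btc aflxp lyrc coka sml awz mqvqy hgpfr hbzn mln yull
Hunk 5: at line 1 remove [aflxp,lyrc] add [uch,qmgh,exxcw] -> 13 lines: ikyl btc uch qmgh exxcw coka sml awz mqvqy hgpfr hbzn mln yull
Hunk 6: at line 2 remove [qmgh,exxcw] add [fja,ndon,odzvl] -> 14 lines: ikyl btc uch fja ndon odzvl coka sml awz mqvqy hgpfr hbzn mln yull
Hunk 7: at line 2 remove [uch,fja,ndon] add [ono,ocnw] -> 13 lines: ikyl btc ono ocnw odzvl coka sml awz mqvqy hgpfr hbzn mln yull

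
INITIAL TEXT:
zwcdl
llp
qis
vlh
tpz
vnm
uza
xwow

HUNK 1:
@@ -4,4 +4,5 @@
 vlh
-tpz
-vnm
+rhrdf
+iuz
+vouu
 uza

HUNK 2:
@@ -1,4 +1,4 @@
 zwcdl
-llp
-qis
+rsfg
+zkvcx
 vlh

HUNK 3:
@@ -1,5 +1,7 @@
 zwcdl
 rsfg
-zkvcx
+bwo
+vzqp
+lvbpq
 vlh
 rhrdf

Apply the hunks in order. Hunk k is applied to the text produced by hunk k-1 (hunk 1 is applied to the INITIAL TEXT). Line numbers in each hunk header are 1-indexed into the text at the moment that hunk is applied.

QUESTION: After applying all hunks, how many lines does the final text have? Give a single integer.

Answer: 11

Derivation:
Hunk 1: at line 4 remove [tpz,vnm] add [rhrdf,iuz,vouu] -> 9 lines: zwcdl llp qis vlh rhrdf iuz vouu uza xwow
Hunk 2: at line 1 remove [llp,qis] add [rsfg,zkvcx] -> 9 lines: zwcdl rsfg zkvcx vlh rhrdf iuz vouu uza xwow
Hunk 3: at line 1 remove [zkvcx] add [bwo,vzqp,lvbpq] -> 11 lines: zwcdl rsfg bwo vzqp lvbpq vlh rhrdf iuz vouu uza xwow
Final line count: 11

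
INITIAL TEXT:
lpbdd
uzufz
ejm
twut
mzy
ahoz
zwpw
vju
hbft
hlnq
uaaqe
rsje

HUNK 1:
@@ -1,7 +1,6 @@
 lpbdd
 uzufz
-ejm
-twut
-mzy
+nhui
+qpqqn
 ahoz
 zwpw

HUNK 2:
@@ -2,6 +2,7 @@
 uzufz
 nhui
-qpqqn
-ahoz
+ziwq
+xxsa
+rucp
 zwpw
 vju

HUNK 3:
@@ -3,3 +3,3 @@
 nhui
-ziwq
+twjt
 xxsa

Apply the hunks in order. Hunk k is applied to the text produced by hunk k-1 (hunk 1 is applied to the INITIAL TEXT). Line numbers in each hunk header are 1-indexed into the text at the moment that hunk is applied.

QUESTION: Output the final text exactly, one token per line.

Hunk 1: at line 1 remove [ejm,twut,mzy] add [nhui,qpqqn] -> 11 lines: lpbdd uzufz nhui qpqqn ahoz zwpw vju hbft hlnq uaaqe rsje
Hunk 2: at line 2 remove [qpqqn,ahoz] add [ziwq,xxsa,rucp] -> 12 lines: lpbdd uzufz nhui ziwq xxsa rucp zwpw vju hbft hlnq uaaqe rsje
Hunk 3: at line 3 remove [ziwq] add [twjt] -> 12 lines: lpbdd uzufz nhui twjt xxsa rucp zwpw vju hbft hlnq uaaqe rsje

Answer: lpbdd
uzufz
nhui
twjt
xxsa
rucp
zwpw
vju
hbft
hlnq
uaaqe
rsje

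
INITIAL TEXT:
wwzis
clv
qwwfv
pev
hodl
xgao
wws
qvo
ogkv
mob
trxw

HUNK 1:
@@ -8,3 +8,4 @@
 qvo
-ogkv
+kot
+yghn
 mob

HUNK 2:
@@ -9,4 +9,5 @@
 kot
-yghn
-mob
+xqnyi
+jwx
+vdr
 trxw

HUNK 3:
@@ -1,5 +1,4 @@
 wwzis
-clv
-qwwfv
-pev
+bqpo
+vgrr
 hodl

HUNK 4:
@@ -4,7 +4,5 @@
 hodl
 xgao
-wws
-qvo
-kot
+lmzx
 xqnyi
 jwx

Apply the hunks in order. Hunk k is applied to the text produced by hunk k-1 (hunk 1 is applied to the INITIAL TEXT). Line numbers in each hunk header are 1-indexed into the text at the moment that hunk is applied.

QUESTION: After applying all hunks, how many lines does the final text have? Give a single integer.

Hunk 1: at line 8 remove [ogkv] add [kot,yghn] -> 12 lines: wwzis clv qwwfv pev hodl xgao wws qvo kot yghn mob trxw
Hunk 2: at line 9 remove [yghn,mob] add [xqnyi,jwx,vdr] -> 13 lines: wwzis clv qwwfv pev hodl xgao wws qvo kot xqnyi jwx vdr trxw
Hunk 3: at line 1 remove [clv,qwwfv,pev] add [bqpo,vgrr] -> 12 lines: wwzis bqpo vgrr hodl xgao wws qvo kot xqnyi jwx vdr trxw
Hunk 4: at line 4 remove [wws,qvo,kot] add [lmzx] -> 10 lines: wwzis bqpo vgrr hodl xgao lmzx xqnyi jwx vdr trxw
Final line count: 10

Answer: 10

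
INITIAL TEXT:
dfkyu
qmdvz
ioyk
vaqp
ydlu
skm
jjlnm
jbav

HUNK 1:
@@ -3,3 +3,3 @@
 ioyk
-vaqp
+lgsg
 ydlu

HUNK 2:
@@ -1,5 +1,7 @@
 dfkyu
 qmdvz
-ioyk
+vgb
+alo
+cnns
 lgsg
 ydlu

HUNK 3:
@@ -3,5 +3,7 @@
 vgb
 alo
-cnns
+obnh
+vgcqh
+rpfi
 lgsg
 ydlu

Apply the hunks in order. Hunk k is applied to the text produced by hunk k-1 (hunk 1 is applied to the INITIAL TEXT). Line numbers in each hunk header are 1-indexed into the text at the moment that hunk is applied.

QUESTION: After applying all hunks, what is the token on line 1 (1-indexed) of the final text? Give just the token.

Answer: dfkyu

Derivation:
Hunk 1: at line 3 remove [vaqp] add [lgsg] -> 8 lines: dfkyu qmdvz ioyk lgsg ydlu skm jjlnm jbav
Hunk 2: at line 1 remove [ioyk] add [vgb,alo,cnns] -> 10 lines: dfkyu qmdvz vgb alo cnns lgsg ydlu skm jjlnm jbav
Hunk 3: at line 3 remove [cnns] add [obnh,vgcqh,rpfi] -> 12 lines: dfkyu qmdvz vgb alo obnh vgcqh rpfi lgsg ydlu skm jjlnm jbav
Final line 1: dfkyu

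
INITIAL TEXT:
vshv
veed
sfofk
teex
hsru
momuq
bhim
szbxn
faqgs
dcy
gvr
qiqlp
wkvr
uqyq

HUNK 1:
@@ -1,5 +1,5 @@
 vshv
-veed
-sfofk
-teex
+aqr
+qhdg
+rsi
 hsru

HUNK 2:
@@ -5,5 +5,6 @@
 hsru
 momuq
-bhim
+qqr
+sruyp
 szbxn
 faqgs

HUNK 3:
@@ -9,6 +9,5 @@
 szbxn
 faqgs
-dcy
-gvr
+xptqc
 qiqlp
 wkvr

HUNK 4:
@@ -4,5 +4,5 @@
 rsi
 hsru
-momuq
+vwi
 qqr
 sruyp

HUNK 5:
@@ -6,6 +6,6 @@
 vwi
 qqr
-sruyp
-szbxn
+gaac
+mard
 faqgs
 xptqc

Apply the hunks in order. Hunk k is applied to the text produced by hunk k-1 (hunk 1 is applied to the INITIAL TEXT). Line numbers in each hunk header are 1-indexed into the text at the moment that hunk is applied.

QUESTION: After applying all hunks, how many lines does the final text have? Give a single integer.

Answer: 14

Derivation:
Hunk 1: at line 1 remove [veed,sfofk,teex] add [aqr,qhdg,rsi] -> 14 lines: vshv aqr qhdg rsi hsru momuq bhim szbxn faqgs dcy gvr qiqlp wkvr uqyq
Hunk 2: at line 5 remove [bhim] add [qqr,sruyp] -> 15 lines: vshv aqr qhdg rsi hsru momuq qqr sruyp szbxn faqgs dcy gvr qiqlp wkvr uqyq
Hunk 3: at line 9 remove [dcy,gvr] add [xptqc] -> 14 lines: vshv aqr qhdg rsi hsru momuq qqr sruyp szbxn faqgs xptqc qiqlp wkvr uqyq
Hunk 4: at line 4 remove [momuq] add [vwi] -> 14 lines: vshv aqr qhdg rsi hsru vwi qqr sruyp szbxn faqgs xptqc qiqlp wkvr uqyq
Hunk 5: at line 6 remove [sruyp,szbxn] add [gaac,mard] -> 14 lines: vshv aqr qhdg rsi hsru vwi qqr gaac mard faqgs xptqc qiqlp wkvr uqyq
Final line count: 14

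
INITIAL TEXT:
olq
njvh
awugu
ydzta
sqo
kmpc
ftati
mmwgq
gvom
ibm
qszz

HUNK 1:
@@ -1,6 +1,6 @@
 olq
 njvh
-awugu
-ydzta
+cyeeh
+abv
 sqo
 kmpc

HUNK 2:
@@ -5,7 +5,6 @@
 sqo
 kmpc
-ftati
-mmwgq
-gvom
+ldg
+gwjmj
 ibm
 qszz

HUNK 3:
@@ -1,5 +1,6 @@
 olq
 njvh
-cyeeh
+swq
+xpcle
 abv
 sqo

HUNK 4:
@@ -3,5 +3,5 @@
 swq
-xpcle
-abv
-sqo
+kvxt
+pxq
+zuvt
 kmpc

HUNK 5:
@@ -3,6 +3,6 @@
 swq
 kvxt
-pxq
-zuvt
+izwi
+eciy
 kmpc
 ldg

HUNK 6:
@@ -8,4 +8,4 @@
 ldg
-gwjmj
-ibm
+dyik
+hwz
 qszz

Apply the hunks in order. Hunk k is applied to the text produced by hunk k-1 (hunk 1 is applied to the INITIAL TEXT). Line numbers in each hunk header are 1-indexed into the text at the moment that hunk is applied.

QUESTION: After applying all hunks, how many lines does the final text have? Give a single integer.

Hunk 1: at line 1 remove [awugu,ydzta] add [cyeeh,abv] -> 11 lines: olq njvh cyeeh abv sqo kmpc ftati mmwgq gvom ibm qszz
Hunk 2: at line 5 remove [ftati,mmwgq,gvom] add [ldg,gwjmj] -> 10 lines: olq njvh cyeeh abv sqo kmpc ldg gwjmj ibm qszz
Hunk 3: at line 1 remove [cyeeh] add [swq,xpcle] -> 11 lines: olq njvh swq xpcle abv sqo kmpc ldg gwjmj ibm qszz
Hunk 4: at line 3 remove [xpcle,abv,sqo] add [kvxt,pxq,zuvt] -> 11 lines: olq njvh swq kvxt pxq zuvt kmpc ldg gwjmj ibm qszz
Hunk 5: at line 3 remove [pxq,zuvt] add [izwi,eciy] -> 11 lines: olq njvh swq kvxt izwi eciy kmpc ldg gwjmj ibm qszz
Hunk 6: at line 8 remove [gwjmj,ibm] add [dyik,hwz] -> 11 lines: olq njvh swq kvxt izwi eciy kmpc ldg dyik hwz qszz
Final line count: 11

Answer: 11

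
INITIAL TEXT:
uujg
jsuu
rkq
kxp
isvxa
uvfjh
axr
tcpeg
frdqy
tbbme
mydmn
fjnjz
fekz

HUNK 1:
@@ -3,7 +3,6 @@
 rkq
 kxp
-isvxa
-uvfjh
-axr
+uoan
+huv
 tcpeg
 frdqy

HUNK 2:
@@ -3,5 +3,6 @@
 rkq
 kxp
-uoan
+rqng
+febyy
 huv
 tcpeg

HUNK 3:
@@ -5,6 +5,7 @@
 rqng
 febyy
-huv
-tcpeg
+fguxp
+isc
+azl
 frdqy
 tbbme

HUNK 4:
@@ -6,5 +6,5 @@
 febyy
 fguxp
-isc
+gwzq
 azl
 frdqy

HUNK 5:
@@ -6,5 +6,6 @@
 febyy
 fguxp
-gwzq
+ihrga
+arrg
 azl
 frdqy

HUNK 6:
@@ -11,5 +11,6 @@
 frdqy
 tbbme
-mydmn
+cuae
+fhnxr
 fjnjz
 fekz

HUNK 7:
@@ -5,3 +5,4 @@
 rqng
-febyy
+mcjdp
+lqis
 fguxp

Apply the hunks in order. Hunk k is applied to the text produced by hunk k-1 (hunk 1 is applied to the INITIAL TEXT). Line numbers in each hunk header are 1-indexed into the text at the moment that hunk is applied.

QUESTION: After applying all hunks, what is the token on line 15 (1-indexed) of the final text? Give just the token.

Hunk 1: at line 3 remove [isvxa,uvfjh,axr] add [uoan,huv] -> 12 lines: uujg jsuu rkq kxp uoan huv tcpeg frdqy tbbme mydmn fjnjz fekz
Hunk 2: at line 3 remove [uoan] add [rqng,febyy] -> 13 lines: uujg jsuu rkq kxp rqng febyy huv tcpeg frdqy tbbme mydmn fjnjz fekz
Hunk 3: at line 5 remove [huv,tcpeg] add [fguxp,isc,azl] -> 14 lines: uujg jsuu rkq kxp rqng febyy fguxp isc azl frdqy tbbme mydmn fjnjz fekz
Hunk 4: at line 6 remove [isc] add [gwzq] -> 14 lines: uujg jsuu rkq kxp rqng febyy fguxp gwzq azl frdqy tbbme mydmn fjnjz fekz
Hunk 5: at line 6 remove [gwzq] add [ihrga,arrg] -> 15 lines: uujg jsuu rkq kxp rqng febyy fguxp ihrga arrg azl frdqy tbbme mydmn fjnjz fekz
Hunk 6: at line 11 remove [mydmn] add [cuae,fhnxr] -> 16 lines: uujg jsuu rkq kxp rqng febyy fguxp ihrga arrg azl frdqy tbbme cuae fhnxr fjnjz fekz
Hunk 7: at line 5 remove [febyy] add [mcjdp,lqis] -> 17 lines: uujg jsuu rkq kxp rqng mcjdp lqis fguxp ihrga arrg azl frdqy tbbme cuae fhnxr fjnjz fekz
Final line 15: fhnxr

Answer: fhnxr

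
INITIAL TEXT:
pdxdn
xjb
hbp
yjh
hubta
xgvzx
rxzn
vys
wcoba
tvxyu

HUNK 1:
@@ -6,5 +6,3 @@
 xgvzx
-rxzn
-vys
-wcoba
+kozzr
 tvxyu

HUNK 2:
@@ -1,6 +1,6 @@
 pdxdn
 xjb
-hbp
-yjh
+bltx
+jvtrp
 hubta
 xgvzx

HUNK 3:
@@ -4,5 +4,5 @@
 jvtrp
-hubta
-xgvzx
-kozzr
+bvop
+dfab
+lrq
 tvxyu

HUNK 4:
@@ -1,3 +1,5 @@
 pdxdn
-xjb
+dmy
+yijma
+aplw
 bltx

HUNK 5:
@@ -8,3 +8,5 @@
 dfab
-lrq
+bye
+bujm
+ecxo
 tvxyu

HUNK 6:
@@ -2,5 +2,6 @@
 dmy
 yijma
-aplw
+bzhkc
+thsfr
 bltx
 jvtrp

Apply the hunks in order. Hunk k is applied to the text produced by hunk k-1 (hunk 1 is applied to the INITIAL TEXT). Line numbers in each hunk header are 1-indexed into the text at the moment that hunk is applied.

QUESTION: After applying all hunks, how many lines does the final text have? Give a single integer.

Hunk 1: at line 6 remove [rxzn,vys,wcoba] add [kozzr] -> 8 lines: pdxdn xjb hbp yjh hubta xgvzx kozzr tvxyu
Hunk 2: at line 1 remove [hbp,yjh] add [bltx,jvtrp] -> 8 lines: pdxdn xjb bltx jvtrp hubta xgvzx kozzr tvxyu
Hunk 3: at line 4 remove [hubta,xgvzx,kozzr] add [bvop,dfab,lrq] -> 8 lines: pdxdn xjb bltx jvtrp bvop dfab lrq tvxyu
Hunk 4: at line 1 remove [xjb] add [dmy,yijma,aplw] -> 10 lines: pdxdn dmy yijma aplw bltx jvtrp bvop dfab lrq tvxyu
Hunk 5: at line 8 remove [lrq] add [bye,bujm,ecxo] -> 12 lines: pdxdn dmy yijma aplw bltx jvtrp bvop dfab bye bujm ecxo tvxyu
Hunk 6: at line 2 remove [aplw] add [bzhkc,thsfr] -> 13 lines: pdxdn dmy yijma bzhkc thsfr bltx jvtrp bvop dfab bye bujm ecxo tvxyu
Final line count: 13

Answer: 13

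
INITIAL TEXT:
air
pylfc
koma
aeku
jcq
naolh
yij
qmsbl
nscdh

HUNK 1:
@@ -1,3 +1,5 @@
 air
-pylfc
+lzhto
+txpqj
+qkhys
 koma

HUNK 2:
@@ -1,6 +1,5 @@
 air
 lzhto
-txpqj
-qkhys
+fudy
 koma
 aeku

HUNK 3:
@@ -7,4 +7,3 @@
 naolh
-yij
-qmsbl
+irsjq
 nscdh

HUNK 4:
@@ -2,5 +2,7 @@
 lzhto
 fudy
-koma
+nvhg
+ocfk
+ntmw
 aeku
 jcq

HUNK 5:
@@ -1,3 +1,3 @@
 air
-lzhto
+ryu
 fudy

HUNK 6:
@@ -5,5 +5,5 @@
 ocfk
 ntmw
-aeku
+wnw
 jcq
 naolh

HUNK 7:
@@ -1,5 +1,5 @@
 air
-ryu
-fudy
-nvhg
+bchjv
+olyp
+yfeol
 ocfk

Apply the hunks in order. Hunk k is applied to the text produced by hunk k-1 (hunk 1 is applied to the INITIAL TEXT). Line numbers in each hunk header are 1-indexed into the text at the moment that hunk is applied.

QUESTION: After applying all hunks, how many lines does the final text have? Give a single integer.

Answer: 11

Derivation:
Hunk 1: at line 1 remove [pylfc] add [lzhto,txpqj,qkhys] -> 11 lines: air lzhto txpqj qkhys koma aeku jcq naolh yij qmsbl nscdh
Hunk 2: at line 1 remove [txpqj,qkhys] add [fudy] -> 10 lines: air lzhto fudy koma aeku jcq naolh yij qmsbl nscdh
Hunk 3: at line 7 remove [yij,qmsbl] add [irsjq] -> 9 lines: air lzhto fudy koma aeku jcq naolh irsjq nscdh
Hunk 4: at line 2 remove [koma] add [nvhg,ocfk,ntmw] -> 11 lines: air lzhto fudy nvhg ocfk ntmw aeku jcq naolh irsjq nscdh
Hunk 5: at line 1 remove [lzhto] add [ryu] -> 11 lines: air ryu fudy nvhg ocfk ntmw aeku jcq naolh irsjq nscdh
Hunk 6: at line 5 remove [aeku] add [wnw] -> 11 lines: air ryu fudy nvhg ocfk ntmw wnw jcq naolh irsjq nscdh
Hunk 7: at line 1 remove [ryu,fudy,nvhg] add [bchjv,olyp,yfeol] -> 11 lines: air bchjv olyp yfeol ocfk ntmw wnw jcq naolh irsjq nscdh
Final line count: 11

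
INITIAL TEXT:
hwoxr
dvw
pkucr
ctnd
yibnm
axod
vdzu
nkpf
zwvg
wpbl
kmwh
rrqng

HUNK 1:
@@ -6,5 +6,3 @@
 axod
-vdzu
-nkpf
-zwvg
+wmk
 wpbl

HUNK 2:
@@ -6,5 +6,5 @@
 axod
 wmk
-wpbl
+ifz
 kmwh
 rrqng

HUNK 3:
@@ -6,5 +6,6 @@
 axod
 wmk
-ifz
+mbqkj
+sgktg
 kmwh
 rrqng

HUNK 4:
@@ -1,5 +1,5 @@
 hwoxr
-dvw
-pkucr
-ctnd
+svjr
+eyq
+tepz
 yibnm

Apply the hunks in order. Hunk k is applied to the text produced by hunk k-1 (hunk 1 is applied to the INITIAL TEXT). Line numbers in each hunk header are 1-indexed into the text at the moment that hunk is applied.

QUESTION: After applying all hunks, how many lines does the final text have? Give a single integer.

Answer: 11

Derivation:
Hunk 1: at line 6 remove [vdzu,nkpf,zwvg] add [wmk] -> 10 lines: hwoxr dvw pkucr ctnd yibnm axod wmk wpbl kmwh rrqng
Hunk 2: at line 6 remove [wpbl] add [ifz] -> 10 lines: hwoxr dvw pkucr ctnd yibnm axod wmk ifz kmwh rrqng
Hunk 3: at line 6 remove [ifz] add [mbqkj,sgktg] -> 11 lines: hwoxr dvw pkucr ctnd yibnm axod wmk mbqkj sgktg kmwh rrqng
Hunk 4: at line 1 remove [dvw,pkucr,ctnd] add [svjr,eyq,tepz] -> 11 lines: hwoxr svjr eyq tepz yibnm axod wmk mbqkj sgktg kmwh rrqng
Final line count: 11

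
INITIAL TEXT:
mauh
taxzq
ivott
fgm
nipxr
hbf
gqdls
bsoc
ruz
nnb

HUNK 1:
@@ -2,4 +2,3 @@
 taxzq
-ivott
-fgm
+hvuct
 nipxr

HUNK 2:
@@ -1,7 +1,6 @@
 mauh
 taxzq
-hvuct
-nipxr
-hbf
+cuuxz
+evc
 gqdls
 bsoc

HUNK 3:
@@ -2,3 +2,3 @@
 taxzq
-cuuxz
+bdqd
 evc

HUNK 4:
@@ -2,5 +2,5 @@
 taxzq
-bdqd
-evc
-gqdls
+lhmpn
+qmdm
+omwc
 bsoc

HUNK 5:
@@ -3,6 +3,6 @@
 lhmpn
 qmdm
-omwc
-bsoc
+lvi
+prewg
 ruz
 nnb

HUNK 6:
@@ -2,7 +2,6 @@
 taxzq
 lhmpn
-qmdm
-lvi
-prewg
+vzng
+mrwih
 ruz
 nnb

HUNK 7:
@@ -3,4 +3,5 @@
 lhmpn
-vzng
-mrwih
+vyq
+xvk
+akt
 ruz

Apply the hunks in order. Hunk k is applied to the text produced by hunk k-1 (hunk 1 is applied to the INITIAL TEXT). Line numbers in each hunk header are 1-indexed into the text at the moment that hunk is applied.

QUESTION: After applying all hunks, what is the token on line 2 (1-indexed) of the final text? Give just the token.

Hunk 1: at line 2 remove [ivott,fgm] add [hvuct] -> 9 lines: mauh taxzq hvuct nipxr hbf gqdls bsoc ruz nnb
Hunk 2: at line 1 remove [hvuct,nipxr,hbf] add [cuuxz,evc] -> 8 lines: mauh taxzq cuuxz evc gqdls bsoc ruz nnb
Hunk 3: at line 2 remove [cuuxz] add [bdqd] -> 8 lines: mauh taxzq bdqd evc gqdls bsoc ruz nnb
Hunk 4: at line 2 remove [bdqd,evc,gqdls] add [lhmpn,qmdm,omwc] -> 8 lines: mauh taxzq lhmpn qmdm omwc bsoc ruz nnb
Hunk 5: at line 3 remove [omwc,bsoc] add [lvi,prewg] -> 8 lines: mauh taxzq lhmpn qmdm lvi prewg ruz nnb
Hunk 6: at line 2 remove [qmdm,lvi,prewg] add [vzng,mrwih] -> 7 lines: mauh taxzq lhmpn vzng mrwih ruz nnb
Hunk 7: at line 3 remove [vzng,mrwih] add [vyq,xvk,akt] -> 8 lines: mauh taxzq lhmpn vyq xvk akt ruz nnb
Final line 2: taxzq

Answer: taxzq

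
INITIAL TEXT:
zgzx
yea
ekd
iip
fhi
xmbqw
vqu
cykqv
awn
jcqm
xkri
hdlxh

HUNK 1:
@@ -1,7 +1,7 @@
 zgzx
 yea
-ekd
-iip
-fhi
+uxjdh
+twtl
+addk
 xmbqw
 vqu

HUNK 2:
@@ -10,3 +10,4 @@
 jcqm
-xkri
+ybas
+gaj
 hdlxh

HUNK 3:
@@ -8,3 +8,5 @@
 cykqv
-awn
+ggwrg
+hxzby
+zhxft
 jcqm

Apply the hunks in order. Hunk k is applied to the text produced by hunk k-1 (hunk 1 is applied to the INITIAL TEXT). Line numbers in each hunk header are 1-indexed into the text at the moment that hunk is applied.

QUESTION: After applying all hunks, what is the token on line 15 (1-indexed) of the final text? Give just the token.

Hunk 1: at line 1 remove [ekd,iip,fhi] add [uxjdh,twtl,addk] -> 12 lines: zgzx yea uxjdh twtl addk xmbqw vqu cykqv awn jcqm xkri hdlxh
Hunk 2: at line 10 remove [xkri] add [ybas,gaj] -> 13 lines: zgzx yea uxjdh twtl addk xmbqw vqu cykqv awn jcqm ybas gaj hdlxh
Hunk 3: at line 8 remove [awn] add [ggwrg,hxzby,zhxft] -> 15 lines: zgzx yea uxjdh twtl addk xmbqw vqu cykqv ggwrg hxzby zhxft jcqm ybas gaj hdlxh
Final line 15: hdlxh

Answer: hdlxh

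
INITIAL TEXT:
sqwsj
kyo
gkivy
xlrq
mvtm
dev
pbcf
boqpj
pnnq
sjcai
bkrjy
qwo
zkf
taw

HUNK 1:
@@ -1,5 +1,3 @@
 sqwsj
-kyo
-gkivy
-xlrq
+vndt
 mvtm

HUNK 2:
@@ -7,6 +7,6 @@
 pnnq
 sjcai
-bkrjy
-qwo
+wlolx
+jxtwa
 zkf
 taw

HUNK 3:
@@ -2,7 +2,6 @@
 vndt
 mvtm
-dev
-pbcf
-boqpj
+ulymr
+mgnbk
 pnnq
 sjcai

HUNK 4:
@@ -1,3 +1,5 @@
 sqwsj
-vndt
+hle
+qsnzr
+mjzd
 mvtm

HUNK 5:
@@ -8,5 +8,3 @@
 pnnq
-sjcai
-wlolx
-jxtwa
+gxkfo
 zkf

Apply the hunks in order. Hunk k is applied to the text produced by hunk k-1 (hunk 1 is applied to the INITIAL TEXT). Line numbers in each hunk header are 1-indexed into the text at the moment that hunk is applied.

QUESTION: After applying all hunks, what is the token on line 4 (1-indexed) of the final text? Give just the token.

Hunk 1: at line 1 remove [kyo,gkivy,xlrq] add [vndt] -> 12 lines: sqwsj vndt mvtm dev pbcf boqpj pnnq sjcai bkrjy qwo zkf taw
Hunk 2: at line 7 remove [bkrjy,qwo] add [wlolx,jxtwa] -> 12 lines: sqwsj vndt mvtm dev pbcf boqpj pnnq sjcai wlolx jxtwa zkf taw
Hunk 3: at line 2 remove [dev,pbcf,boqpj] add [ulymr,mgnbk] -> 11 lines: sqwsj vndt mvtm ulymr mgnbk pnnq sjcai wlolx jxtwa zkf taw
Hunk 4: at line 1 remove [vndt] add [hle,qsnzr,mjzd] -> 13 lines: sqwsj hle qsnzr mjzd mvtm ulymr mgnbk pnnq sjcai wlolx jxtwa zkf taw
Hunk 5: at line 8 remove [sjcai,wlolx,jxtwa] add [gxkfo] -> 11 lines: sqwsj hle qsnzr mjzd mvtm ulymr mgnbk pnnq gxkfo zkf taw
Final line 4: mjzd

Answer: mjzd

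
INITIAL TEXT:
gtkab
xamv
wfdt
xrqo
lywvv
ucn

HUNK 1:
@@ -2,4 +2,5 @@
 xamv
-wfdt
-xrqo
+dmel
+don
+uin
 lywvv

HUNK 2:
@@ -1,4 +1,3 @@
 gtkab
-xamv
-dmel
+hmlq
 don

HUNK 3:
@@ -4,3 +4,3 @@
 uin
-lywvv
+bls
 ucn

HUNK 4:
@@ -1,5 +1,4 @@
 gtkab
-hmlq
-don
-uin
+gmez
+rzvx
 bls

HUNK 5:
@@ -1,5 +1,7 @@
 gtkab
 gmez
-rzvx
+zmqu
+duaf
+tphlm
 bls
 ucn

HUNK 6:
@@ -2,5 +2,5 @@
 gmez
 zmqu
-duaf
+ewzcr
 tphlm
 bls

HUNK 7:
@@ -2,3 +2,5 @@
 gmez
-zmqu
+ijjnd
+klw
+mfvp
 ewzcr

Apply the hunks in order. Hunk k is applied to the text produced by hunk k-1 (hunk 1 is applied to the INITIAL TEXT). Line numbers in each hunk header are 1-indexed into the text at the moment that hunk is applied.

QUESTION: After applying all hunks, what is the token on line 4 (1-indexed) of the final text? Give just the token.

Answer: klw

Derivation:
Hunk 1: at line 2 remove [wfdt,xrqo] add [dmel,don,uin] -> 7 lines: gtkab xamv dmel don uin lywvv ucn
Hunk 2: at line 1 remove [xamv,dmel] add [hmlq] -> 6 lines: gtkab hmlq don uin lywvv ucn
Hunk 3: at line 4 remove [lywvv] add [bls] -> 6 lines: gtkab hmlq don uin bls ucn
Hunk 4: at line 1 remove [hmlq,don,uin] add [gmez,rzvx] -> 5 lines: gtkab gmez rzvx bls ucn
Hunk 5: at line 1 remove [rzvx] add [zmqu,duaf,tphlm] -> 7 lines: gtkab gmez zmqu duaf tphlm bls ucn
Hunk 6: at line 2 remove [duaf] add [ewzcr] -> 7 lines: gtkab gmez zmqu ewzcr tphlm bls ucn
Hunk 7: at line 2 remove [zmqu] add [ijjnd,klw,mfvp] -> 9 lines: gtkab gmez ijjnd klw mfvp ewzcr tphlm bls ucn
Final line 4: klw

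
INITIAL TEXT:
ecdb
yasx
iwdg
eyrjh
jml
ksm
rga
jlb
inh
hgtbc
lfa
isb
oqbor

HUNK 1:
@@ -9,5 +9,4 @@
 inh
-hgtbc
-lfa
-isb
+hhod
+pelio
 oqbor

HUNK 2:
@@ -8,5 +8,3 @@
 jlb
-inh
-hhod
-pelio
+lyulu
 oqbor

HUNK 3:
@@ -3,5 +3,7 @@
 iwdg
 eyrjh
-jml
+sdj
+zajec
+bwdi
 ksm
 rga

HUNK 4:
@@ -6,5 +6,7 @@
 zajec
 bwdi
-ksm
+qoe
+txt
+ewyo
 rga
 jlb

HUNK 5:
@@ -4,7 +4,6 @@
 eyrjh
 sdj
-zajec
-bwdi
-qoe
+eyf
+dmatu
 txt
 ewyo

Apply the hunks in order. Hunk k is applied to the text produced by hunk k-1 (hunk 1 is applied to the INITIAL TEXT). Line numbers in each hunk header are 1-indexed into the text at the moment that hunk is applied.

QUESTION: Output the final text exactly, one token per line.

Answer: ecdb
yasx
iwdg
eyrjh
sdj
eyf
dmatu
txt
ewyo
rga
jlb
lyulu
oqbor

Derivation:
Hunk 1: at line 9 remove [hgtbc,lfa,isb] add [hhod,pelio] -> 12 lines: ecdb yasx iwdg eyrjh jml ksm rga jlb inh hhod pelio oqbor
Hunk 2: at line 8 remove [inh,hhod,pelio] add [lyulu] -> 10 lines: ecdb yasx iwdg eyrjh jml ksm rga jlb lyulu oqbor
Hunk 3: at line 3 remove [jml] add [sdj,zajec,bwdi] -> 12 lines: ecdb yasx iwdg eyrjh sdj zajec bwdi ksm rga jlb lyulu oqbor
Hunk 4: at line 6 remove [ksm] add [qoe,txt,ewyo] -> 14 lines: ecdb yasx iwdg eyrjh sdj zajec bwdi qoe txt ewyo rga jlb lyulu oqbor
Hunk 5: at line 4 remove [zajec,bwdi,qoe] add [eyf,dmatu] -> 13 lines: ecdb yasx iwdg eyrjh sdj eyf dmatu txt ewyo rga jlb lyulu oqbor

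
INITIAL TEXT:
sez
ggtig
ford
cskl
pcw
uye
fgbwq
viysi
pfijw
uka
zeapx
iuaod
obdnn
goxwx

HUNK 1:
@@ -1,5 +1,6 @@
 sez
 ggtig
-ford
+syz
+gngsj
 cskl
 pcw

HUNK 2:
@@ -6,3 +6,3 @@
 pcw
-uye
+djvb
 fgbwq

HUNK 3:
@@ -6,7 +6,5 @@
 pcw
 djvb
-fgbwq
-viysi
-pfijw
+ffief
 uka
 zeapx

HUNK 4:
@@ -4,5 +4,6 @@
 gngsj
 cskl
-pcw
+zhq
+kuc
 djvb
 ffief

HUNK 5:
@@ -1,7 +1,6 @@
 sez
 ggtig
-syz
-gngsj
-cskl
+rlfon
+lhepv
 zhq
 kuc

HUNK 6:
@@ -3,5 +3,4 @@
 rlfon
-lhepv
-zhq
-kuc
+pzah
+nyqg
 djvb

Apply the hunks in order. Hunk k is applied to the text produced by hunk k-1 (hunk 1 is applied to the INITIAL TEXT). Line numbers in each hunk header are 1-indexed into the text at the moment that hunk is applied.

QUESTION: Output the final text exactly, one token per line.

Hunk 1: at line 1 remove [ford] add [syz,gngsj] -> 15 lines: sez ggtig syz gngsj cskl pcw uye fgbwq viysi pfijw uka zeapx iuaod obdnn goxwx
Hunk 2: at line 6 remove [uye] add [djvb] -> 15 lines: sez ggtig syz gngsj cskl pcw djvb fgbwq viysi pfijw uka zeapx iuaod obdnn goxwx
Hunk 3: at line 6 remove [fgbwq,viysi,pfijw] add [ffief] -> 13 lines: sez ggtig syz gngsj cskl pcw djvb ffief uka zeapx iuaod obdnn goxwx
Hunk 4: at line 4 remove [pcw] add [zhq,kuc] -> 14 lines: sez ggtig syz gngsj cskl zhq kuc djvb ffief uka zeapx iuaod obdnn goxwx
Hunk 5: at line 1 remove [syz,gngsj,cskl] add [rlfon,lhepv] -> 13 lines: sez ggtig rlfon lhepv zhq kuc djvb ffief uka zeapx iuaod obdnn goxwx
Hunk 6: at line 3 remove [lhepv,zhq,kuc] add [pzah,nyqg] -> 12 lines: sez ggtig rlfon pzah nyqg djvb ffief uka zeapx iuaod obdnn goxwx

Answer: sez
ggtig
rlfon
pzah
nyqg
djvb
ffief
uka
zeapx
iuaod
obdnn
goxwx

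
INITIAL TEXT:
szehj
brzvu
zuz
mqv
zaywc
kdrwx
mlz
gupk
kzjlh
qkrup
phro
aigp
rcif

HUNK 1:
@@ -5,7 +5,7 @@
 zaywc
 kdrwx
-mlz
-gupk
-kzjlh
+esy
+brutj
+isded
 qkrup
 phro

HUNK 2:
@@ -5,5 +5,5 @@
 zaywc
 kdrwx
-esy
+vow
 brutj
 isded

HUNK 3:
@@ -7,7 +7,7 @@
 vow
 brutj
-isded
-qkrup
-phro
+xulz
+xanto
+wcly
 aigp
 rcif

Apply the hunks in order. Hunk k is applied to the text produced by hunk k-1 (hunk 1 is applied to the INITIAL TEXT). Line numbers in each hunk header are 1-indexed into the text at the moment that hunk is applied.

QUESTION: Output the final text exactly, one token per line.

Answer: szehj
brzvu
zuz
mqv
zaywc
kdrwx
vow
brutj
xulz
xanto
wcly
aigp
rcif

Derivation:
Hunk 1: at line 5 remove [mlz,gupk,kzjlh] add [esy,brutj,isded] -> 13 lines: szehj brzvu zuz mqv zaywc kdrwx esy brutj isded qkrup phro aigp rcif
Hunk 2: at line 5 remove [esy] add [vow] -> 13 lines: szehj brzvu zuz mqv zaywc kdrwx vow brutj isded qkrup phro aigp rcif
Hunk 3: at line 7 remove [isded,qkrup,phro] add [xulz,xanto,wcly] -> 13 lines: szehj brzvu zuz mqv zaywc kdrwx vow brutj xulz xanto wcly aigp rcif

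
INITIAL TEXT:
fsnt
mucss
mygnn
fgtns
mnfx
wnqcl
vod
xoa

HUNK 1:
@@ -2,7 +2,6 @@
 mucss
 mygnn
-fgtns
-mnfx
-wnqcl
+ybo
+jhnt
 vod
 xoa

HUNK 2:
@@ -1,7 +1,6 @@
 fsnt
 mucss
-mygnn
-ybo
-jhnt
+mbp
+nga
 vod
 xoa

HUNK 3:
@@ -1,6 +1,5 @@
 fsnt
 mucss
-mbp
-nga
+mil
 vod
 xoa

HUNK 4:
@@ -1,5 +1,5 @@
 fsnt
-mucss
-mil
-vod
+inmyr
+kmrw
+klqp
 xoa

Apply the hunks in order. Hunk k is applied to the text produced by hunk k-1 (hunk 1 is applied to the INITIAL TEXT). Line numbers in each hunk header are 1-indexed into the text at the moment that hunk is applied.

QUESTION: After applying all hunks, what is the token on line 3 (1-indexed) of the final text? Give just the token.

Hunk 1: at line 2 remove [fgtns,mnfx,wnqcl] add [ybo,jhnt] -> 7 lines: fsnt mucss mygnn ybo jhnt vod xoa
Hunk 2: at line 1 remove [mygnn,ybo,jhnt] add [mbp,nga] -> 6 lines: fsnt mucss mbp nga vod xoa
Hunk 3: at line 1 remove [mbp,nga] add [mil] -> 5 lines: fsnt mucss mil vod xoa
Hunk 4: at line 1 remove [mucss,mil,vod] add [inmyr,kmrw,klqp] -> 5 lines: fsnt inmyr kmrw klqp xoa
Final line 3: kmrw

Answer: kmrw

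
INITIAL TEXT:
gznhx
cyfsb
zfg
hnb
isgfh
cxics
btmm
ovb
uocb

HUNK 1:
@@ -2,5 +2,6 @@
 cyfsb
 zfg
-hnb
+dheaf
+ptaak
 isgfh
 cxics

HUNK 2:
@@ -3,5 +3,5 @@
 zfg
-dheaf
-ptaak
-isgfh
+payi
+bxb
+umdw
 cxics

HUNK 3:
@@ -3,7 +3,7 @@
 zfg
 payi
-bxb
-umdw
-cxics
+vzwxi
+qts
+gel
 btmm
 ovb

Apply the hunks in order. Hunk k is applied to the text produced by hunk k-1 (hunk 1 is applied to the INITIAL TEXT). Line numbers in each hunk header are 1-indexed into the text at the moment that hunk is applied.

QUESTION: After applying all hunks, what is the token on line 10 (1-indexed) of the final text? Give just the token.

Answer: uocb

Derivation:
Hunk 1: at line 2 remove [hnb] add [dheaf,ptaak] -> 10 lines: gznhx cyfsb zfg dheaf ptaak isgfh cxics btmm ovb uocb
Hunk 2: at line 3 remove [dheaf,ptaak,isgfh] add [payi,bxb,umdw] -> 10 lines: gznhx cyfsb zfg payi bxb umdw cxics btmm ovb uocb
Hunk 3: at line 3 remove [bxb,umdw,cxics] add [vzwxi,qts,gel] -> 10 lines: gznhx cyfsb zfg payi vzwxi qts gel btmm ovb uocb
Final line 10: uocb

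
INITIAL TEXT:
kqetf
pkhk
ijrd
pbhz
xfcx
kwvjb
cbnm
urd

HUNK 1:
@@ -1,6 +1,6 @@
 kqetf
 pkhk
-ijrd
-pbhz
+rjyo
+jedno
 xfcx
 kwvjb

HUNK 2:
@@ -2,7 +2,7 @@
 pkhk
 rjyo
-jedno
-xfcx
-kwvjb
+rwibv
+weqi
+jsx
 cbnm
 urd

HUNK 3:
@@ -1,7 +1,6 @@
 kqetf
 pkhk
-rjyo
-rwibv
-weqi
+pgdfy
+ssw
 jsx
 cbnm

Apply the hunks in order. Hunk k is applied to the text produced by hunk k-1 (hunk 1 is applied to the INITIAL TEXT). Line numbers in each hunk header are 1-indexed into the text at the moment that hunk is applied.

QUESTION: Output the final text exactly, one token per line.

Answer: kqetf
pkhk
pgdfy
ssw
jsx
cbnm
urd

Derivation:
Hunk 1: at line 1 remove [ijrd,pbhz] add [rjyo,jedno] -> 8 lines: kqetf pkhk rjyo jedno xfcx kwvjb cbnm urd
Hunk 2: at line 2 remove [jedno,xfcx,kwvjb] add [rwibv,weqi,jsx] -> 8 lines: kqetf pkhk rjyo rwibv weqi jsx cbnm urd
Hunk 3: at line 1 remove [rjyo,rwibv,weqi] add [pgdfy,ssw] -> 7 lines: kqetf pkhk pgdfy ssw jsx cbnm urd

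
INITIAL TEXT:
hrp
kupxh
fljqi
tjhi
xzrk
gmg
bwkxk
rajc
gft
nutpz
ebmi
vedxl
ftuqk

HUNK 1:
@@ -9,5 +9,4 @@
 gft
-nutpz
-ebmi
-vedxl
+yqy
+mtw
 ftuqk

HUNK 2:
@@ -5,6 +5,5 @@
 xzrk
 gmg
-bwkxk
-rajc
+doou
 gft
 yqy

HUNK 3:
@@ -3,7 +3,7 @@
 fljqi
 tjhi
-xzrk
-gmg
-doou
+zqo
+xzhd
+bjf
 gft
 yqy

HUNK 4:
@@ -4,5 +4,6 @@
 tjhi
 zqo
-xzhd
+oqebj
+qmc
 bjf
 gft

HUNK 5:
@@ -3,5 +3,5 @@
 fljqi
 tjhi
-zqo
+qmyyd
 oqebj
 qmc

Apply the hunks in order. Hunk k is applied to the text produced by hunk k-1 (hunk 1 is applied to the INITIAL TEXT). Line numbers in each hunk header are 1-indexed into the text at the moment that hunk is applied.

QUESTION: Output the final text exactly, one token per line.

Hunk 1: at line 9 remove [nutpz,ebmi,vedxl] add [yqy,mtw] -> 12 lines: hrp kupxh fljqi tjhi xzrk gmg bwkxk rajc gft yqy mtw ftuqk
Hunk 2: at line 5 remove [bwkxk,rajc] add [doou] -> 11 lines: hrp kupxh fljqi tjhi xzrk gmg doou gft yqy mtw ftuqk
Hunk 3: at line 3 remove [xzrk,gmg,doou] add [zqo,xzhd,bjf] -> 11 lines: hrp kupxh fljqi tjhi zqo xzhd bjf gft yqy mtw ftuqk
Hunk 4: at line 4 remove [xzhd] add [oqebj,qmc] -> 12 lines: hrp kupxh fljqi tjhi zqo oqebj qmc bjf gft yqy mtw ftuqk
Hunk 5: at line 3 remove [zqo] add [qmyyd] -> 12 lines: hrp kupxh fljqi tjhi qmyyd oqebj qmc bjf gft yqy mtw ftuqk

Answer: hrp
kupxh
fljqi
tjhi
qmyyd
oqebj
qmc
bjf
gft
yqy
mtw
ftuqk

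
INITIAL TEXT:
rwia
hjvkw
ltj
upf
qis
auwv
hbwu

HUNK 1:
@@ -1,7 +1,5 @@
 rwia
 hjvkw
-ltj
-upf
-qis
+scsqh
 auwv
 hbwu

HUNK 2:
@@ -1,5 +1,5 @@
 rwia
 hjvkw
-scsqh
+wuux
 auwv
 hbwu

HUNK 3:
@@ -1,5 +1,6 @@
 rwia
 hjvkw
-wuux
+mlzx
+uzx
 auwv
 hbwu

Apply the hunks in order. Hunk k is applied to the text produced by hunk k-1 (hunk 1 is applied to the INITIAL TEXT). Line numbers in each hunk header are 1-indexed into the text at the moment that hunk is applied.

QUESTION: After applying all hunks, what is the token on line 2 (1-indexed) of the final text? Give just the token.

Answer: hjvkw

Derivation:
Hunk 1: at line 1 remove [ltj,upf,qis] add [scsqh] -> 5 lines: rwia hjvkw scsqh auwv hbwu
Hunk 2: at line 1 remove [scsqh] add [wuux] -> 5 lines: rwia hjvkw wuux auwv hbwu
Hunk 3: at line 1 remove [wuux] add [mlzx,uzx] -> 6 lines: rwia hjvkw mlzx uzx auwv hbwu
Final line 2: hjvkw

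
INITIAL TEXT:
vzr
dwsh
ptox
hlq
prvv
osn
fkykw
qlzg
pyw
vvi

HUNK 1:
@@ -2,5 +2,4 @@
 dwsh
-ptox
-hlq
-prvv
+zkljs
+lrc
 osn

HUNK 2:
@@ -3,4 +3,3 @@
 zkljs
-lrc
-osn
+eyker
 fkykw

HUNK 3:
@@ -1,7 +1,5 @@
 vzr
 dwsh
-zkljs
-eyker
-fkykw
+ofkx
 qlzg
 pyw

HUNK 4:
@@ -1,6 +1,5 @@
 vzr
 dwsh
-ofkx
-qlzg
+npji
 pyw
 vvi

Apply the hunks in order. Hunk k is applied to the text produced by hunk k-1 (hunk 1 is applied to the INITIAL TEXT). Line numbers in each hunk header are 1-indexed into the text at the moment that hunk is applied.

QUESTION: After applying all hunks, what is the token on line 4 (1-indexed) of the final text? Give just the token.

Hunk 1: at line 2 remove [ptox,hlq,prvv] add [zkljs,lrc] -> 9 lines: vzr dwsh zkljs lrc osn fkykw qlzg pyw vvi
Hunk 2: at line 3 remove [lrc,osn] add [eyker] -> 8 lines: vzr dwsh zkljs eyker fkykw qlzg pyw vvi
Hunk 3: at line 1 remove [zkljs,eyker,fkykw] add [ofkx] -> 6 lines: vzr dwsh ofkx qlzg pyw vvi
Hunk 4: at line 1 remove [ofkx,qlzg] add [npji] -> 5 lines: vzr dwsh npji pyw vvi
Final line 4: pyw

Answer: pyw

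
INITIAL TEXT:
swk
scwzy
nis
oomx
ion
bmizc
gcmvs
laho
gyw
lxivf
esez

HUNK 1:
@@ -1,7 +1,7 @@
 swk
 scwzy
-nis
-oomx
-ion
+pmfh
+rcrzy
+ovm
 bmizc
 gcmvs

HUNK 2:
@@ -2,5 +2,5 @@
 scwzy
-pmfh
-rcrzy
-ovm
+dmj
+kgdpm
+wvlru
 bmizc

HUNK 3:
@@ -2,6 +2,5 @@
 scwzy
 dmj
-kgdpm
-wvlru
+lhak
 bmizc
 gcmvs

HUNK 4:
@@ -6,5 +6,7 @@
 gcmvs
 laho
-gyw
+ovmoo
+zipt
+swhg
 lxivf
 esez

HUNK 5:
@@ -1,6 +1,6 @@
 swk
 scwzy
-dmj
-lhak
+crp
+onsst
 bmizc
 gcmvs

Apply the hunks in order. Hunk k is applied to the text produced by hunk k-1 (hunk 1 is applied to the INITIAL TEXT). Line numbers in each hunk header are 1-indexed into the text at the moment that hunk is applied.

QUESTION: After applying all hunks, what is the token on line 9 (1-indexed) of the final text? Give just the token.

Hunk 1: at line 1 remove [nis,oomx,ion] add [pmfh,rcrzy,ovm] -> 11 lines: swk scwzy pmfh rcrzy ovm bmizc gcmvs laho gyw lxivf esez
Hunk 2: at line 2 remove [pmfh,rcrzy,ovm] add [dmj,kgdpm,wvlru] -> 11 lines: swk scwzy dmj kgdpm wvlru bmizc gcmvs laho gyw lxivf esez
Hunk 3: at line 2 remove [kgdpm,wvlru] add [lhak] -> 10 lines: swk scwzy dmj lhak bmizc gcmvs laho gyw lxivf esez
Hunk 4: at line 6 remove [gyw] add [ovmoo,zipt,swhg] -> 12 lines: swk scwzy dmj lhak bmizc gcmvs laho ovmoo zipt swhg lxivf esez
Hunk 5: at line 1 remove [dmj,lhak] add [crp,onsst] -> 12 lines: swk scwzy crp onsst bmizc gcmvs laho ovmoo zipt swhg lxivf esez
Final line 9: zipt

Answer: zipt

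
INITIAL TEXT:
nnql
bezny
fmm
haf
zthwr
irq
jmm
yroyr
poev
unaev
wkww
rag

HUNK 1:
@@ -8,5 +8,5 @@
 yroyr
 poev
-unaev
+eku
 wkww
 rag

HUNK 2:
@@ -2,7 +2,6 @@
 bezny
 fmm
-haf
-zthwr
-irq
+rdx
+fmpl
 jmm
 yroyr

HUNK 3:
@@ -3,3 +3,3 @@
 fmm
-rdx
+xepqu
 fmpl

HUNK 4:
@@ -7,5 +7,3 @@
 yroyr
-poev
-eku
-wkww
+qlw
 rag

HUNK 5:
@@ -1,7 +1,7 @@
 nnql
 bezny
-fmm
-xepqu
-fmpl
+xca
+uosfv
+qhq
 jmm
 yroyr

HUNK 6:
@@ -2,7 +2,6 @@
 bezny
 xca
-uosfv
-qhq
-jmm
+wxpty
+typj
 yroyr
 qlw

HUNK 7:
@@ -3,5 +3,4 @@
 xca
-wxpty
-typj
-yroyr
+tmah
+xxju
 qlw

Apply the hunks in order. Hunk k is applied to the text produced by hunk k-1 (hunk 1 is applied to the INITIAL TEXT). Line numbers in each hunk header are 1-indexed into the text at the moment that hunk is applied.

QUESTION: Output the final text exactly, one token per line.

Hunk 1: at line 8 remove [unaev] add [eku] -> 12 lines: nnql bezny fmm haf zthwr irq jmm yroyr poev eku wkww rag
Hunk 2: at line 2 remove [haf,zthwr,irq] add [rdx,fmpl] -> 11 lines: nnql bezny fmm rdx fmpl jmm yroyr poev eku wkww rag
Hunk 3: at line 3 remove [rdx] add [xepqu] -> 11 lines: nnql bezny fmm xepqu fmpl jmm yroyr poev eku wkww rag
Hunk 4: at line 7 remove [poev,eku,wkww] add [qlw] -> 9 lines: nnql bezny fmm xepqu fmpl jmm yroyr qlw rag
Hunk 5: at line 1 remove [fmm,xepqu,fmpl] add [xca,uosfv,qhq] -> 9 lines: nnql bezny xca uosfv qhq jmm yroyr qlw rag
Hunk 6: at line 2 remove [uosfv,qhq,jmm] add [wxpty,typj] -> 8 lines: nnql bezny xca wxpty typj yroyr qlw rag
Hunk 7: at line 3 remove [wxpty,typj,yroyr] add [tmah,xxju] -> 7 lines: nnql bezny xca tmah xxju qlw rag

Answer: nnql
bezny
xca
tmah
xxju
qlw
rag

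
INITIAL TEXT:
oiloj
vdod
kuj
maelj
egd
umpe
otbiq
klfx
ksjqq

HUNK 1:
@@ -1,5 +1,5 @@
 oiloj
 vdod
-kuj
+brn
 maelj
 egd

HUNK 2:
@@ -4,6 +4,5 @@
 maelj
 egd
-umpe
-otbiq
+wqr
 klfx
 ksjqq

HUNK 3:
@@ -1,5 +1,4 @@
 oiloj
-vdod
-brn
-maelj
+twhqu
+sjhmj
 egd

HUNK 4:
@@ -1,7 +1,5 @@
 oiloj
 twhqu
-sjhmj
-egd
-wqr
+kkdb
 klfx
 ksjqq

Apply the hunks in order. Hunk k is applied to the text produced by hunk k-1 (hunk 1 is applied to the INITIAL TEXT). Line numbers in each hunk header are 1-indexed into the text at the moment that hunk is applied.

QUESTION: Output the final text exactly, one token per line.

Hunk 1: at line 1 remove [kuj] add [brn] -> 9 lines: oiloj vdod brn maelj egd umpe otbiq klfx ksjqq
Hunk 2: at line 4 remove [umpe,otbiq] add [wqr] -> 8 lines: oiloj vdod brn maelj egd wqr klfx ksjqq
Hunk 3: at line 1 remove [vdod,brn,maelj] add [twhqu,sjhmj] -> 7 lines: oiloj twhqu sjhmj egd wqr klfx ksjqq
Hunk 4: at line 1 remove [sjhmj,egd,wqr] add [kkdb] -> 5 lines: oiloj twhqu kkdb klfx ksjqq

Answer: oiloj
twhqu
kkdb
klfx
ksjqq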